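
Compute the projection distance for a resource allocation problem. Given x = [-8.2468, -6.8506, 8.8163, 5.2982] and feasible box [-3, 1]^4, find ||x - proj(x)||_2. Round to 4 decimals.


Project each component onto [-3, 1].
clip(-8.2468) = -3.0, clip(-6.8506) = -3.0, clip(8.8163) = 1.0, clip(5.2982) = 1.0
Projection = [-3.0, -3.0, 1.0, 1.0]
Squared diffs: [27.5289, 14.8271, 61.0945, 18.4745]
Distance = sqrt(121.925) = 11.042


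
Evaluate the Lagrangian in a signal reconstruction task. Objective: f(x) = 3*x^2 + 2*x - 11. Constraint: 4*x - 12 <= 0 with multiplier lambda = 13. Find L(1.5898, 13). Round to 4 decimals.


Step 1: Evaluate f(x).
f(1.5898) = 3*1.5898^2 + 2*1.5898 - 11 = -0.238
Step 2: Evaluate g(x).
g(1.5898) = 4*1.5898 - 12 = -5.6408
Step 3: Compute Lagrangian.
L = -0.238 + 13*-5.6408 = -73.5684


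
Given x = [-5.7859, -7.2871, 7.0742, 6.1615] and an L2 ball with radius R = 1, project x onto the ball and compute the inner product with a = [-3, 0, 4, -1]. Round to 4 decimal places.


Step 1: Compute ||x|| (intermediates to 6 decimals).
||x|| = sqrt((-5.7859)^2 + (-7.2871)^2 + 7.0742^2 + 6.1615^2) = 13.213132
Step 2: Project.
Since ||x|| > R, scale = R/||x|| = 1/13.213132 = 0.075682, proj(x) = scale * x
proj(x) = [-0.437888, -0.551502, 0.53539, 0.466315]
Step 3: Dot product.
a^T * proj(x) = -3*(-0.437888) + 0*(-0.551502) + 4*0.53539 - 1*0.466315 = 2.9889


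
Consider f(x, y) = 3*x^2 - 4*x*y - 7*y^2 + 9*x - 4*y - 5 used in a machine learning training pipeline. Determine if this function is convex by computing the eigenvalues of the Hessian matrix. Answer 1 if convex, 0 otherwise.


The Hessian of f(x,y) = 3*x^2 - 4*x*y - 7*y^2 + 9*x - 4*y - 5 is:
H = [[6, -4], [-4, -14]]
Trace = 6 - 14 = -8
Determinant = 6*-14 - (-4)^2 = -100
Discriminant = (-8)^2 - 4*-100 = 464.0
Eigenvalues: lambda_1 = -14.7703, lambda_2 = 6.7703
The function is not convex.

0


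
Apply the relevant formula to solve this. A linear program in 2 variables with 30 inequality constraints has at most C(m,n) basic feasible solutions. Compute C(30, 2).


Each vertex corresponds to some choice of n active constraints out of m, so the number of vertices is at most C(m, n) = m! / (n!(m-n)!).
m = 30, n = 2
Numerator: 30 * 29
Denominator: 2! = 2
C(30, 2) = 435


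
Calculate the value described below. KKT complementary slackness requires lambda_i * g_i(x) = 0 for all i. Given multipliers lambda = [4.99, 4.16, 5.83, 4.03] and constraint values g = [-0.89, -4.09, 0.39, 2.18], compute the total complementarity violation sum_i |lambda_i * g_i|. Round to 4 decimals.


KKT complementary slackness check:
lambda_1 * g_1 = 4.99 * -0.89 = -4.4411
lambda_2 * g_2 = 4.16 * -4.09 = -17.0144
lambda_3 * g_3 = 5.83 * 0.39 = 2.2737
lambda_4 * g_4 = 4.03 * 2.18 = 8.7854
Total violation = 4.4411 + 17.0144 + 2.2737 + 8.7854 = 32.5146


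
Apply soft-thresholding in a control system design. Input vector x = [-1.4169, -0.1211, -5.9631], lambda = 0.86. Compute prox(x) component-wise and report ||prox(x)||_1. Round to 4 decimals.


Soft-thresholding with lambda = 0.86:
prox(-1.4169) = sign(-1.4169)*max(|-1.4169| - 0.86, 0) = -0.5569
prox(-0.1211) = sign(-0.1211)*max(|-0.1211| - 0.86, 0) = 0.0
prox(-5.9631) = sign(-5.9631)*max(|-5.9631| - 0.86, 0) = -5.1031
prox(x) = [-0.5569, 0.0, -5.1031]
||prox(x)||_1 = 0.5569 + 0.0 + 5.1031 = 5.66


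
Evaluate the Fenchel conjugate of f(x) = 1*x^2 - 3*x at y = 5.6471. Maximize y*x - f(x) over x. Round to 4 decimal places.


f*(y) = sup_x {y*x - a*x^2 - b*x} = sup_x {(y-b)*x - a*x^2}
FOC: (y - b) - 2a*x = 0 => x* = (y - b)/(2a)
x* = (5.6471 + 3)/(2*1) = 4.3236
f*(5.6471) = (y-b)^2/(4a) = (5.6471 + 3)^2/(4*1)
= 74.7723/4 = 18.6931


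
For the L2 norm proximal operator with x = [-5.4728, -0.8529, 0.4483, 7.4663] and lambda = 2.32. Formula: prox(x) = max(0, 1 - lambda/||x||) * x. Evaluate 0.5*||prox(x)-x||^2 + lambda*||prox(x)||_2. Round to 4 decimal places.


Step 1: Compute ||x||.
||x|| = 9.3073
Step 2: Compute scaling factor.
scale = max(0, 1 - 2.32/9.3073) = 0.7507
Step 3: prox(x) = [-4.1086, -0.6403, 0.3366, 5.6052]
||prox(x)|| = 6.9873
Step 4: Proximal objective.
0.5*||prox-x||^2 = 2.6912
lambda*||prox|| = 16.2105
Total = 18.9017


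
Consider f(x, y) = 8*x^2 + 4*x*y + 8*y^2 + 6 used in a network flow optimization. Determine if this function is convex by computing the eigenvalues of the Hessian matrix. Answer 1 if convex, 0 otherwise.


The Hessian of f(x,y) = 8*x^2 + 4*x*y + 8*y^2 + 6 is:
H = [[16, 4], [4, 16]]
Trace = 16 + 16 = 32
Determinant = 16*16 - (4)^2 = 240
Discriminant = (32)^2 - 4*240 = 64.0
Eigenvalues: lambda_1 = 12.0, lambda_2 = 20.0
The function is convex.

1


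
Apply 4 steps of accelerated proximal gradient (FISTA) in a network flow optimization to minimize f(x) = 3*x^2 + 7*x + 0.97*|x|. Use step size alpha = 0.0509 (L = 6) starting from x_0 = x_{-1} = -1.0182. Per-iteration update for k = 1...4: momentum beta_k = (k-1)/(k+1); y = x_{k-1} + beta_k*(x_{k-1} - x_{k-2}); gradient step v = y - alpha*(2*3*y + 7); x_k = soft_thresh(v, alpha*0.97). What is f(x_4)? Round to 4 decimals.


FISTA on f(x) = 3*x^2 + 7*x + 0.97*|x|
L = 6, alpha = 0.0509
Iteration 1: beta = 0.0, y = -1.0182 + 0.0*(-1.0182 + 1.0182) = -1.0182
  grad(y) = 0.8908, v = y - alpha*grad = -1.0635
  prox(v) = soft_thresh(-1.0635, 0.0494) = -1.0142
Iteration 2: beta = 0.3333, y = -1.0142 + 0.3333*(-1.0142 + 1.0182) = -1.0128
  grad(y) = 0.9231, v = y - alpha*grad = -1.0598
  prox(v) = soft_thresh(-1.0598, 0.0494) = -1.0104
Iteration 3: beta = 0.5, y = -1.0104 + 0.5*(-1.0104 + 1.0142) = -1.0086
  grad(y) = 0.9486, v = y - alpha*grad = -1.0569
  prox(v) = soft_thresh(-1.0569, 0.0494) = -1.0075
Iteration 4: beta = 0.6, y = -1.0075 + 0.6*(-1.0075 + 1.0104) = -1.0057
  grad(y) = 0.9658, v = y - alpha*grad = -1.0549
  prox(v) = soft_thresh(-1.0549, 0.0494) = -1.0055
f(x_4) = 3*(-1.0055)^2 + 7*(-1.0055) + 0.97*|-1.0055| = -3.0301


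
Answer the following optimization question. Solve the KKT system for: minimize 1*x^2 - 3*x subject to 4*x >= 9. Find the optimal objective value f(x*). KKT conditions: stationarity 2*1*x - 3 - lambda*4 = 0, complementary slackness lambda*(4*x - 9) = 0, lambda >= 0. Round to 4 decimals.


Step 1: Try lambda = 0 (constraint inactive).
x_unc = 3/(2*1) = 1.5
Check: 4*1.5 = 6.0 < 9 -- violated!
Step 2: Constraint must be active: 4*x = 9
x* = 9/4 = 2.25
lambda = (2*1*2.25 - 3)/4 = 0.375
Step 3: Compute optimal value.
f(x*) = 1*2.25^2 - 3*2.25 = -1.6875


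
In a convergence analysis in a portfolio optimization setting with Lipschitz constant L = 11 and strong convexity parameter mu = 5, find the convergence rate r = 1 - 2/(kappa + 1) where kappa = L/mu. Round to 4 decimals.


Step 1: Compute the condition number.
kappa = L/mu = 11/5 = 2.2
Step 2: Compute the convergence rate.
r = 1 - 2/(kappa + 1) = 1 - 2*mu/(L + mu) = (L - mu)/(L + mu) = 6/16 = 0.375


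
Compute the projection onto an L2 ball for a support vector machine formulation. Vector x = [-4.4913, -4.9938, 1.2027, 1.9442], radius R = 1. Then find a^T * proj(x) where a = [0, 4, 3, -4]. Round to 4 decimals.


Step 1: Compute ||x|| (intermediates to 6 decimals).
||x|| = sqrt((-4.4913)^2 + (-4.9938)^2 + 1.2027^2 + 1.9442^2) = 7.094802
Step 2: Project.
Since ||x|| > R, scale = R/||x|| = 1/7.094802 = 0.140948, proj(x) = scale * x
proj(x) = [-0.63304, -0.703866, 0.169518, 0.274031]
Step 3: Dot product.
a^T * proj(x) = 0*(-0.63304) + 4*(-0.703866) + 3*0.169518 - 4*0.274031 = -3.403


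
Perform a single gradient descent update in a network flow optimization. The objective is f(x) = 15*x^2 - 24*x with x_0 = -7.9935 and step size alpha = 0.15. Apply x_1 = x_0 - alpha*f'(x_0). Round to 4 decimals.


We compute the gradient at x_0 and apply the update.
f'(x) = 30*x - 24
f'(-7.9935) = 30*-7.9935 - 24 = -263.805
x_1 = -7.9935 - 0.15*-263.805 = 31.5773


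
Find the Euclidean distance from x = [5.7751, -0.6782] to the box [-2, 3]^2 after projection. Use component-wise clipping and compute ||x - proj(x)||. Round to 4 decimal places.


Project each component onto [-2, 3].
clip(5.7751) = 3.0, clip(-0.6782) = -0.6782
Projection = [3.0, -0.6782]
Squared diffs: [7.7012, 0.0]
Distance = sqrt(7.7012) = 2.7751


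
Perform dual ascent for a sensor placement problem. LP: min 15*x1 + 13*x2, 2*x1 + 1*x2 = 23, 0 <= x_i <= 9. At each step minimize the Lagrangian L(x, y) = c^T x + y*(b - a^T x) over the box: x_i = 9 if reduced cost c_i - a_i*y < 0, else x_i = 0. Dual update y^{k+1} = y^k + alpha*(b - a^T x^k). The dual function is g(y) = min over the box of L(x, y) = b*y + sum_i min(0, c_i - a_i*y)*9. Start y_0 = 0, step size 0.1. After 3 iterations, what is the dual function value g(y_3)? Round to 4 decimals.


Dual ascent for LP: min 15*x1 + 13*x2, 2*x1 + 1*x2 = 23, 0 <= x_i <= 9
Step 1: y^k = 0.0, reduced costs: (15.0, 13.0)
  x^k = (0.0, 0.0), subgradient = b - a^T x = 23.0
  y^{k+1} = 0.0 + 0.1*23.0 = 2.3
Step 2: y^k = 2.3, reduced costs: (10.4, 10.7)
  x^k = (0.0, 0.0), subgradient = b - a^T x = 23.0
  y^{k+1} = 2.3 + 0.1*23.0 = 4.6
Step 3: y^k = 4.6, reduced costs: (5.8, 8.4)
  x^k = (0.0, 0.0), subgradient = b - a^T x = 23.0
  y^{k+1} = 4.6 + 0.1*23.0 = 6.9
Dual objective at y_3 = 6.9: reduced costs (1.2, 6.1), box minimizer x = (0.0, 0.0)
g(y_3) = b*y + (c1 - a1*y)*x1 + (c2 - a2*y)*x2 = 23*6.9 + 1.2*0.0 + 6.1*0.0 = 158.7 + 0.0 + 0.0 = 158.7


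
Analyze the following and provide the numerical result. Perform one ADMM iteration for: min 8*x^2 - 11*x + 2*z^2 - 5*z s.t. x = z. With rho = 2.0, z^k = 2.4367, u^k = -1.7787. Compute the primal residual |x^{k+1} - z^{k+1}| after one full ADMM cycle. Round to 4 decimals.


ADMM iteration with rho = 2.0, z^k = 2.4367, u^k = -1.7787
Step 1: x-update.
Minimize 8*x^2 - 11*x + (2.0/2)*(x - 2.4367 - 1.7787)^2
FOC: (2*8 + 2.0)*x = 11 + 2.0*(2.4367 + 1.7787)
x^{k+1} = 1.0795
Step 2: z-update.
Minimize 2*z^2 - 5*z + (2.0/2)*(1.0795 - z - 1.7787)^2
FOC: (2*2 + 2.0)*z = 5 + 2.0*(1.0795 - 1.7787)
z^{k+1} = 0.6003
Step 3: u-update.
u^{k+1} = -1.7787 + 1.0795 - 0.6003 = -1.2995
Step 4: Primal residual = |1.0795 - 0.6003| = 0.4792


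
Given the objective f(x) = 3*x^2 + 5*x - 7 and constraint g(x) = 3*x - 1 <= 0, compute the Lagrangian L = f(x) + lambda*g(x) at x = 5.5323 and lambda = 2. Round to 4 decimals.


Step 1: Evaluate f(x).
f(5.5323) = 3*5.5323^2 + 5*5.5323 - 7 = 112.4805
Step 2: Evaluate g(x).
g(5.5323) = 3*5.5323 - 1 = 15.5969
Step 3: Compute Lagrangian.
L = 112.4805 + 2*15.5969 = 143.6743


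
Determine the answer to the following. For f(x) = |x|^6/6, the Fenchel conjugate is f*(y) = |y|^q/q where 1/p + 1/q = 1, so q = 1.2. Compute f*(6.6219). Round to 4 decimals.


The conjugate exponent q satisfies 1/p + 1/q = 1.
p = 6, so q = 6/(6 - 1) = 1.2
|y|^q = 6.6219^1.2 = 9.6645
f*(6.6219) = 9.6645 / 1.2 = 8.0537


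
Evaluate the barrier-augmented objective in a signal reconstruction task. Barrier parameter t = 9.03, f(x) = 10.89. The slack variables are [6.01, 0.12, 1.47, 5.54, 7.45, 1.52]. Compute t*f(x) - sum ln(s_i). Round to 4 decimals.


Step 1: Compute log-barrier.
ln values: [1.7934, -2.1203, 0.3853, 1.712, 2.0082, 0.4187]
phi = -(1.7934 - 2.1203 + 0.3853 + 1.712 + 2.0082 + 0.4187) = -4.1973
Step 2: Compute augmented objective.
t*f(x) = 9.03*10.89 = 98.3367
Total = 98.3367 - 4.1973 = 94.1394


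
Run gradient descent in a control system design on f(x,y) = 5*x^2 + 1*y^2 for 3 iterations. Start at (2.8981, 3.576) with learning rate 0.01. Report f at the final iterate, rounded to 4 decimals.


Gradient descent on f(x,y) = 5*x^2 + 1*y^2.
Starting point: (2.8981, 3.576), alpha = 0.01
Step 1: grad_x = 2*5*2.8981 = 28.981, grad_y = 2*1*3.576 = 7.152
  x_1 = 2.8981 - 0.01*28.981 = 2.6083
  y_1 = 3.576 - 0.01*7.152 = 3.5045
Step 2: grad_x = 2*5*2.6083 = 26.0829, grad_y = 2*1*3.5045 = 7.009
  x_2 = 2.6083 - 0.01*26.0829 = 2.3475
  y_2 = 3.5045 - 0.01*7.009 = 3.4344
Step 3: grad_x = 2*5*2.3475 = 23.4746, grad_y = 2*1*3.4344 = 6.8688
  x_3 = 2.3475 - 0.01*23.4746 = 2.1127
  y_3 = 3.4344 - 0.01*6.8688 = 3.3657
f(2.1127, 3.3657) = 5*2.1127^2 + 1*3.3657^2 = 33.6458


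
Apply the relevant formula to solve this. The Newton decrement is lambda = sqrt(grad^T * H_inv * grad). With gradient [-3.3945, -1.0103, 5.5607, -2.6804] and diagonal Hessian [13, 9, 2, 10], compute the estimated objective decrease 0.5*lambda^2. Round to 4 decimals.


Step 1: H is diagonal, so H^(-1) * g = [-0.2611, -0.1123, 2.7804, -0.268].
Step 2: g^T H^(-1) g = sum_i g_i^2 / H_ii
  = (-3.3945)^2/13 + (-1.0103)^2/9 + (5.5607)^2/2 + (-2.6804)^2/10
  = 0.8864 + 0.1134 + 15.4607 + 0.7185 = 17.1789
Step 3: Objective decrease = 0.5 * g^T H^(-1) g = 8.5895


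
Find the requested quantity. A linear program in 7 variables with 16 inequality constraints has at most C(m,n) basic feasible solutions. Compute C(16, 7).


Each vertex corresponds to some choice of n active constraints out of m, so the number of vertices is at most C(m, n) = m! / (n!(m-n)!).
m = 16, n = 7
Numerator: 16 * 15 * 14 * 13 * 12 * 11 * 10
Denominator: 7! = 5040
C(16, 7) = 11440


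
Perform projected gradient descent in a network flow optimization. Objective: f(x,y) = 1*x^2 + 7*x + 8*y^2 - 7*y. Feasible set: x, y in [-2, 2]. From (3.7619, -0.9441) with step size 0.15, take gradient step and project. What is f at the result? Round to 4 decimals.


Step 1: Compute gradient at (3.7619, -0.9441).
grad_x = 2*1*3.7619 + 7 = 14.5238
grad_y = 2*8*-0.9441 - 7 = -22.1056
Step 2: Gradient step.
x_raw = 3.7619 - 0.15*14.5238 = 1.5833
y_raw = -0.9441 - 0.15*-22.1056 = 2.3717
Step 3: Project onto [-2, 2].
x_proj = clip(1.5833) = 1.5833
y_proj = clip(2.3717) = 2.0
Step 4: Evaluate f.
f(1.5833, 2.0) = 31.5902


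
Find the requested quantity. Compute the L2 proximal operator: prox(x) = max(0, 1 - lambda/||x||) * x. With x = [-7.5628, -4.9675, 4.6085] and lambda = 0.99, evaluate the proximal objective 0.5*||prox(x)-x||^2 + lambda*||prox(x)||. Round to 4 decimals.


Step 1: Compute ||x||.
||x|| = 10.1543
Step 2: Compute scaling factor.
scale = max(0, 1 - 0.99/10.1543) = 0.9025
Step 3: prox(x) = [-6.8255, -4.4832, 4.1592]
||prox(x)|| = 9.1643
Step 4: Proximal objective.
0.5*||prox-x||^2 = 0.4901
lambda*||prox|| = 9.0727
Total = 9.5627


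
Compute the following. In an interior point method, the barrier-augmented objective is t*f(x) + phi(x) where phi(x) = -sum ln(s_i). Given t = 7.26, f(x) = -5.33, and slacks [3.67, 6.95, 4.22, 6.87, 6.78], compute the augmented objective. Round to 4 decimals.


Step 1: Compute log-barrier.
ln values: [1.3002, 1.9387, 1.4398, 1.9272, 1.914]
phi = -(1.3002 + 1.9387 + 1.4398 + 1.9272 + 1.914) = -8.5199
Step 2: Compute augmented objective.
t*f(x) = 7.26*-5.33 = -38.6958
Total = -38.6958 - 8.5199 = -47.2157


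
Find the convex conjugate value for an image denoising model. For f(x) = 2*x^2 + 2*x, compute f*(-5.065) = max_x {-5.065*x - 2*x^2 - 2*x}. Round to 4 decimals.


f*(y) = sup_x {y*x - a*x^2 - b*x} = sup_x {(y-b)*x - a*x^2}
FOC: (y - b) - 2a*x = 0 => x* = (y - b)/(2a)
x* = (-5.065 - 2)/(2*2) = -1.7663
f*(-5.065) = (y-b)^2/(4a) = (-5.065 - 2)^2/(4*2)
= 49.9142/8 = 6.2393


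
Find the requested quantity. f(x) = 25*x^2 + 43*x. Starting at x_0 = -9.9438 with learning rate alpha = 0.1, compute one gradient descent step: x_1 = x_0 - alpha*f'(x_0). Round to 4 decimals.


We compute the gradient at x_0 and apply the update.
f'(x) = 50*x + 43
f'(-9.9438) = 50*-9.9438 + 43 = -454.19
x_1 = -9.9438 - 0.1*-454.19 = 35.4752


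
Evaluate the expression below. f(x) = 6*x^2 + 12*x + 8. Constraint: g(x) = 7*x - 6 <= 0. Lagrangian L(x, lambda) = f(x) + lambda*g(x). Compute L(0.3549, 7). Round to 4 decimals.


Step 1: Evaluate f(x).
f(0.3549) = 6*0.3549^2 + 12*0.3549 + 8 = 13.0145
Step 2: Evaluate g(x).
g(0.3549) = 7*0.3549 - 6 = -3.5157
Step 3: Compute Lagrangian.
L = 13.0145 + 7*-3.5157 = -11.5954


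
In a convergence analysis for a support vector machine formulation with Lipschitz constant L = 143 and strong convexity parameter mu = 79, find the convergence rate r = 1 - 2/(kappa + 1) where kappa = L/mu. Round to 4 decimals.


Step 1: Compute the condition number.
kappa = L/mu = 143/79 = 1.8101
Step 2: Compute the convergence rate.
r = 1 - 2/(kappa + 1) = 1 - 2*mu/(L + mu) = (L - mu)/(L + mu) = 64/222 = 0.2883


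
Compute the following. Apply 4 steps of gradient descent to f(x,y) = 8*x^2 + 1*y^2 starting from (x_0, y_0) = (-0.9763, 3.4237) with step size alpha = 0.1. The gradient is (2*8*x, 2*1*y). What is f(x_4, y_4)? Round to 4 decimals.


Gradient descent on f(x,y) = 8*x^2 + 1*y^2.
Starting point: (-0.9763, 3.4237), alpha = 0.1
Step 1: grad_x = 2*8*-0.9763 = -15.6208, grad_y = 2*1*3.4237 = 6.8474
  x_1 = -0.9763 - 0.1*-15.6208 = 0.5858
  y_1 = 3.4237 - 0.1*6.8474 = 2.739
Step 2: grad_x = 2*8*0.5858 = 9.3725, grad_y = 2*1*2.739 = 5.4779
  x_2 = 0.5858 - 0.1*9.3725 = -0.3515
  y_2 = 2.739 - 0.1*5.4779 = 2.1912
Step 3: grad_x = 2*8*-0.3515 = -5.6235, grad_y = 2*1*2.1912 = 4.3823
  x_3 = -0.3515 - 0.1*-5.6235 = 0.2109
  y_3 = 2.1912 - 0.1*4.3823 = 1.7529
Step 4: grad_x = 2*8*0.2109 = 3.3741, grad_y = 2*1*1.7529 = 3.5059
  x_4 = 0.2109 - 0.1*3.3741 = -0.1265
  y_4 = 1.7529 - 0.1*3.5059 = 1.4023
f(-0.1265, 1.4023) = 8*(-0.1265)^2 + 1*1.4023^2 = 2.0947


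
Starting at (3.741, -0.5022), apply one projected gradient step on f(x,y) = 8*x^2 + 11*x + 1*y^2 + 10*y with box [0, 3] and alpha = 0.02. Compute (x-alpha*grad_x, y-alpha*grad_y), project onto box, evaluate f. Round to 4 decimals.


Step 1: Compute gradient at (3.741, -0.5022).
grad_x = 2*8*3.741 + 11 = 70.856
grad_y = 2*1*-0.5022 + 10 = 8.9956
Step 2: Gradient step.
x_raw = 3.741 - 0.02*70.856 = 2.3239
y_raw = -0.5022 - 0.02*8.9956 = -0.6821
Step 3: Project onto [0, 3].
x_proj = clip(2.3239) = 2.3239
y_proj = clip(-0.6821) = 0.0
Step 4: Evaluate f.
f(2.3239, 0.0) = 68.766


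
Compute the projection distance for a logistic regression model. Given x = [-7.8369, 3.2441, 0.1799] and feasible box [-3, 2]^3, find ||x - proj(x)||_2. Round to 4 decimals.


Project each component onto [-3, 2].
clip(-7.8369) = -3.0, clip(3.2441) = 2.0, clip(0.1799) = 0.1799
Projection = [-3.0, 2.0, 0.1799]
Squared diffs: [23.3956, 1.5478, 0.0]
Distance = sqrt(24.9434) = 4.9943


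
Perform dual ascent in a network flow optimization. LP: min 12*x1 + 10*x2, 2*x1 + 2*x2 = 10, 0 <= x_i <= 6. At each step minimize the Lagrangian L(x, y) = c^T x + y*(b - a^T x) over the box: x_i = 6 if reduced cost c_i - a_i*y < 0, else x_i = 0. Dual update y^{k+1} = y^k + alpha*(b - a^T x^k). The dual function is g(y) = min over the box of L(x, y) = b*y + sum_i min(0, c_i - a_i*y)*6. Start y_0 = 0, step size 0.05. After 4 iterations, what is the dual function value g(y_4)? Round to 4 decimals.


Dual ascent for LP: min 12*x1 + 10*x2, 2*x1 + 2*x2 = 10, 0 <= x_i <= 6
Step 1: y^k = 0.0, reduced costs: (12.0, 10.0)
  x^k = (0.0, 0.0), subgradient = b - a^T x = 10.0
  y^{k+1} = 0.0 + 0.05*10.0 = 0.5
Step 2: y^k = 0.5, reduced costs: (11.0, 9.0)
  x^k = (0.0, 0.0), subgradient = b - a^T x = 10.0
  y^{k+1} = 0.5 + 0.05*10.0 = 1.0
Step 3: y^k = 1.0, reduced costs: (10.0, 8.0)
  x^k = (0.0, 0.0), subgradient = b - a^T x = 10.0
  y^{k+1} = 1.0 + 0.05*10.0 = 1.5
Step 4: y^k = 1.5, reduced costs: (9.0, 7.0)
  x^k = (0.0, 0.0), subgradient = b - a^T x = 10.0
  y^{k+1} = 1.5 + 0.05*10.0 = 2.0
Dual objective at y_4 = 2.0: reduced costs (8.0, 6.0), box minimizer x = (0.0, 0.0)
g(y_4) = b*y + (c1 - a1*y)*x1 + (c2 - a2*y)*x2 = 10*2.0 + 8.0*0.0 + 6.0*0.0 = 20.0 + 0.0 + 0.0 = 20.0


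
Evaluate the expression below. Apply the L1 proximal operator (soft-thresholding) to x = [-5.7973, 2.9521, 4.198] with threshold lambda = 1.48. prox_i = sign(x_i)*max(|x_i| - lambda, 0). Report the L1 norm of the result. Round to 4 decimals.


Soft-thresholding with lambda = 1.48:
prox(-5.7973) = sign(-5.7973)*max(|-5.7973| - 1.48, 0) = -4.3173
prox(2.9521) = sign(2.9521)*max(|2.9521| - 1.48, 0) = 1.4721
prox(4.198) = sign(4.198)*max(|4.198| - 1.48, 0) = 2.718
prox(x) = [-4.3173, 1.4721, 2.718]
||prox(x)||_1 = 4.3173 + 1.4721 + 2.718 = 8.5074


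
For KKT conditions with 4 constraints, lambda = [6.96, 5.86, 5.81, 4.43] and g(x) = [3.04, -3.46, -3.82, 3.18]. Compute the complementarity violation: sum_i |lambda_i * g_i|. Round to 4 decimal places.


KKT complementary slackness check:
lambda_1 * g_1 = 6.96 * 3.04 = 21.1584
lambda_2 * g_2 = 5.86 * -3.46 = -20.2756
lambda_3 * g_3 = 5.81 * -3.82 = -22.1942
lambda_4 * g_4 = 4.43 * 3.18 = 14.0874
Total violation = 21.1584 + 20.2756 + 22.1942 + 14.0874 = 77.7156


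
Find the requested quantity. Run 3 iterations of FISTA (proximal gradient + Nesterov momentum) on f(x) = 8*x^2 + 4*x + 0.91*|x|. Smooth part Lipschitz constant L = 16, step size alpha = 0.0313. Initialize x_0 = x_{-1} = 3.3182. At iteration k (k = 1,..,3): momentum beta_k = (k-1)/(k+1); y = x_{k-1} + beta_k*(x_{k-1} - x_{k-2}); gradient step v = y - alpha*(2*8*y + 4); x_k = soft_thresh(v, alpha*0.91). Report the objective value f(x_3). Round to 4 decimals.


FISTA on f(x) = 8*x^2 + 4*x + 0.91*|x|
L = 16, alpha = 0.0313
Iteration 1: beta = 0.0, y = 3.3182 + 0.0*(3.3182 - 3.3182) = 3.3182
  grad(y) = 57.0912, v = y - alpha*grad = 1.5312
  prox(v) = soft_thresh(1.5312, 0.0285) = 1.5028
Iteration 2: beta = 0.3333, y = 1.5028 + 0.3333*(1.5028 - 3.3182) = 0.8976
  grad(y) = 18.3619, v = y - alpha*grad = 0.3229
  prox(v) = soft_thresh(0.3229, 0.0285) = 0.2944
Iteration 3: beta = 0.5, y = 0.2944 + 0.5*(0.2944 - 1.5028) = -0.3098
  grad(y) = -0.9563, v = y - alpha*grad = -0.2798
  prox(v) = soft_thresh(-0.2798, 0.0285) = -0.2514
f(x_3) = 8*(-0.2514)^2 + 4*(-0.2514) + 0.91*|-0.2514| = -0.2713


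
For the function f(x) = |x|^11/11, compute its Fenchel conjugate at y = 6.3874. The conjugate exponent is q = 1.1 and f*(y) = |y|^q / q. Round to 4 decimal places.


The conjugate exponent q satisfies 1/p + 1/q = 1.
p = 11, so q = 11/(11 - 1) = 1.1
|y|^q = 6.3874^1.1 = 7.6888
f*(6.3874) = 7.6888 / 1.1 = 6.9898


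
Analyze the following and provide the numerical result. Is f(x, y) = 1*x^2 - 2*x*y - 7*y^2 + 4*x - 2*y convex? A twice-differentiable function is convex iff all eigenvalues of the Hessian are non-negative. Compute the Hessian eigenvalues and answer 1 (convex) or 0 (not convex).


The Hessian of f(x,y) = 1*x^2 - 2*x*y - 7*y^2 + 4*x - 2*y is:
H = [[2, -2], [-2, -14]]
Trace = 2 - 14 = -12
Determinant = 2*-14 - (-2)^2 = -32
Discriminant = (-12)^2 - 4*-32 = 272.0
Eigenvalues: lambda_1 = -14.2462, lambda_2 = 2.2462
The function is not convex.

0


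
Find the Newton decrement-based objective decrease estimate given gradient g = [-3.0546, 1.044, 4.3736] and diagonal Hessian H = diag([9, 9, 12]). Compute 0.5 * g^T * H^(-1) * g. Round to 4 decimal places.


Step 1: H is diagonal, so H^(-1) * g = [-0.3394, 0.116, 0.3645].
Step 2: g^T H^(-1) g = sum_i g_i^2 / H_ii
  = (-3.0546)^2/9 + (1.044)^2/9 + (4.3736)^2/12
  = 1.0367 + 0.1211 + 1.594 = 2.7519
Step 3: Objective decrease = 0.5 * g^T H^(-1) g = 1.3759


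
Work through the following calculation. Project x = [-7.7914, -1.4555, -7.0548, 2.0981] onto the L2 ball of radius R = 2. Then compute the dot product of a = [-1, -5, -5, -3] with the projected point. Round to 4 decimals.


Step 1: Compute ||x|| (intermediates to 6 decimals).
||x|| = sqrt((-7.7914)^2 + (-1.4555)^2 + (-7.0548)^2 + 2.0981^2) = 10.816498
Step 2: Project.
Since ||x|| > R, scale = R/||x|| = 2/10.816498 = 0.184903, proj(x) = scale * x
proj(x) = [-1.440653, -0.269126, -1.304454, 0.387945]
Step 3: Dot product.
a^T * proj(x) = -1*(-1.440653) - 5*(-0.269126) - 5*(-1.304454) - 3*0.387945 = 8.1447


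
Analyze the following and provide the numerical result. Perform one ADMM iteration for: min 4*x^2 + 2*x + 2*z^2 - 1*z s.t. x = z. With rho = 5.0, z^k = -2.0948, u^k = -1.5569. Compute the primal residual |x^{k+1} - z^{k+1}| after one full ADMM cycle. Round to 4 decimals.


ADMM iteration with rho = 5.0, z^k = -2.0948, u^k = -1.5569
Step 1: x-update.
Minimize 4*x^2 + 2*x + (5.0/2)*(x + 2.0948 - 1.5569)^2
FOC: (2*4 + 5.0)*x = -2 + 5.0*(-2.0948 + 1.5569)
x^{k+1} = -0.3607
Step 2: z-update.
Minimize 2*z^2 - 1*z + (5.0/2)*(-0.3607 - z - 1.5569)^2
FOC: (2*2 + 5.0)*z = 1 + 5.0*(-0.3607 - 1.5569)
z^{k+1} = -0.9542
Step 3: u-update.
u^{k+1} = -1.5569 - 0.3607 + 0.9542 = -0.9634
Step 4: Primal residual = |-0.3607 + 0.9542| = 0.5935


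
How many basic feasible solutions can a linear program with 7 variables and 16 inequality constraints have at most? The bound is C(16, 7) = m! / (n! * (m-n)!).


Each vertex corresponds to some choice of n active constraints out of m, so the number of vertices is at most C(m, n) = m! / (n!(m-n)!).
m = 16, n = 7
Numerator: 16 * 15 * 14 * 13 * 12 * 11 * 10
Denominator: 7! = 5040
C(16, 7) = 11440


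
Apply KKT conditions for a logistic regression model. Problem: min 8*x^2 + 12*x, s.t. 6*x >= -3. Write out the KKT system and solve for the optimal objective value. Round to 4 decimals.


Step 1: Try lambda = 0 (constraint inactive).
x_unc = -12/(2*8) = -0.75
Check: 6*-0.75 = -4.5 < -3 -- violated!
Step 2: Constraint must be active: 6*x = -3
x* = -3/6 = -0.5
lambda = (2*8*(-0.5) + 12)/6 = 0.6667
Step 3: Compute optimal value.
f(x*) = 8*(-0.5)^2 + 12*(-0.5) = -4.0


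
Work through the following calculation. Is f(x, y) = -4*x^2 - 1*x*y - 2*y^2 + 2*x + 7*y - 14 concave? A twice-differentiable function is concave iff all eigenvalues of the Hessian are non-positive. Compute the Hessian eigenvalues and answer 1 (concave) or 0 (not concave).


The Hessian of f(x,y) = -4*x^2 - 1*x*y - 2*y^2 + 2*x + 7*y - 14 is:
H = [[-8, -1], [-1, -4]]
Trace = -8 - 4 = -12
Determinant = -8*-4 - (-1)^2 = 31
Discriminant = (-12)^2 - 4*31 = 20.0
Eigenvalues: lambda_1 = -8.2361, lambda_2 = -3.7639
The function is concave.

1


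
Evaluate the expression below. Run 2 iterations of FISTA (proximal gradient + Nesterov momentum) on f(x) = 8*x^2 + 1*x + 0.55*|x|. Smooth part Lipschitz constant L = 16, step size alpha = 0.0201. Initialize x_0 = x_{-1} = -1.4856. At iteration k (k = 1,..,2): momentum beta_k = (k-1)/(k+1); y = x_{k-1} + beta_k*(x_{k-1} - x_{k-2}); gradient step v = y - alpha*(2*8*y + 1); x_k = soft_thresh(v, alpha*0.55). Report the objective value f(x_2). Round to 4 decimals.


FISTA on f(x) = 8*x^2 + 1*x + 0.55*|x|
L = 16, alpha = 0.0201
Iteration 1: beta = 0.0, y = -1.4856 + 0.0*(-1.4856 + 1.4856) = -1.4856
  grad(y) = -22.7696, v = y - alpha*grad = -1.0279
  prox(v) = soft_thresh(-1.0279, 0.0111) = -1.0169
Iteration 2: beta = 0.3333, y = -1.0169 + 0.3333*(-1.0169 + 1.4856) = -0.8606
  grad(y) = -12.7702, v = y - alpha*grad = -0.604
  prox(v) = soft_thresh(-0.604, 0.0111) = -0.5929
f(x_2) = 8*(-0.5929)^2 + 1*(-0.5929) + 0.55*|-0.5929| = 2.5454


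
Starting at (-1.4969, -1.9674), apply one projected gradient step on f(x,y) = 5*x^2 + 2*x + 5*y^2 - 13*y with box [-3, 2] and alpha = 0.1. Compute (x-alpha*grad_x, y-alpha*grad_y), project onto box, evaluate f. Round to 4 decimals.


Step 1: Compute gradient at (-1.4969, -1.9674).
grad_x = 2*5*-1.4969 + 2 = -12.969
grad_y = 2*5*-1.9674 - 13 = -32.674
Step 2: Gradient step.
x_raw = -1.4969 - 0.1*-12.969 = -0.2
y_raw = -1.9674 - 0.1*-32.674 = 1.3
Step 3: Project onto [-3, 2].
x_proj = clip(-0.2) = -0.2
y_proj = clip(1.3) = 1.3
Step 4: Evaluate f.
f(-0.2, 1.3) = -8.65


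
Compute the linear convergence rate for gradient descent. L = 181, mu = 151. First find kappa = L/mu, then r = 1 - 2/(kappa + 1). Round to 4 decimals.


Step 1: Compute the condition number.
kappa = L/mu = 181/151 = 1.1987
Step 2: Compute the convergence rate.
r = 1 - 2/(kappa + 1) = 1 - 2*mu/(L + mu) = (L - mu)/(L + mu) = 30/332 = 0.0904


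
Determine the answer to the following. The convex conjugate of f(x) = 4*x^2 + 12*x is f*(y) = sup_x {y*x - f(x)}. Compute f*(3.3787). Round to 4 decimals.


f*(y) = sup_x {y*x - a*x^2 - b*x} = sup_x {(y-b)*x - a*x^2}
FOC: (y - b) - 2a*x = 0 => x* = (y - b)/(2a)
x* = (3.3787 - 12)/(2*4) = -1.0777
f*(3.3787) = (y-b)^2/(4a) = (3.3787 - 12)^2/(4*4)
= 74.3268/16 = 4.6454


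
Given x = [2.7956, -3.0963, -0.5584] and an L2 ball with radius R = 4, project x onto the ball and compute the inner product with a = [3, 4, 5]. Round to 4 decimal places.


Step 1: Compute ||x|| (intermediates to 6 decimals).
||x|| = sqrt(2.7956^2 + (-3.0963)^2 + (-0.5584)^2) = 4.208832
Step 2: Project.
Since ||x|| > R, scale = R/||x|| = 4/4.208832 = 0.950382, proj(x) = scale * x
proj(x) = [2.656888, -2.942668, -0.530693]
Step 3: Dot product.
a^T * proj(x) = 3*2.656888 + 4*(-2.942668) + 5*(-0.530693) = -6.4535


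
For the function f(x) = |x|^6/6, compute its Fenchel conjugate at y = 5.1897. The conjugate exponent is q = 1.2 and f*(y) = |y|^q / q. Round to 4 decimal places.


The conjugate exponent q satisfies 1/p + 1/q = 1.
p = 6, so q = 6/(6 - 1) = 1.2
|y|^q = 5.1897^1.2 = 7.2139
f*(5.1897) = 7.2139 / 1.2 = 6.0116


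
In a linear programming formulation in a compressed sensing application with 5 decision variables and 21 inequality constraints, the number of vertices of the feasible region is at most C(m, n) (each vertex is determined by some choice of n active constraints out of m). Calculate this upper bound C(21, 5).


Each vertex corresponds to some choice of n active constraints out of m, so the number of vertices is at most C(m, n) = m! / (n!(m-n)!).
m = 21, n = 5
Numerator: 21 * 20 * 19 * 18 * 17
Denominator: 5! = 120
C(21, 5) = 20349


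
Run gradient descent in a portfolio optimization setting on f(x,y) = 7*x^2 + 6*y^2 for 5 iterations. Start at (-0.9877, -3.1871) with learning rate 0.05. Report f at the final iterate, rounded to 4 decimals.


Gradient descent on f(x,y) = 7*x^2 + 6*y^2.
Starting point: (-0.9877, -3.1871), alpha = 0.05
Step 1: grad_x = 2*7*-0.9877 = -13.8278, grad_y = 2*6*-3.1871 = -38.2452
  x_1 = -0.9877 - 0.05*-13.8278 = -0.2963
  y_1 = -3.1871 - 0.05*-38.2452 = -1.2748
Step 2: grad_x = 2*7*-0.2963 = -4.1483, grad_y = 2*6*-1.2748 = -15.2981
  x_2 = -0.2963 - 0.05*-4.1483 = -0.0889
  y_2 = -1.2748 - 0.05*-15.2981 = -0.5099
Step 3: grad_x = 2*7*-0.0889 = -1.2445, grad_y = 2*6*-0.5099 = -6.1192
  x_3 = -0.0889 - 0.05*-1.2445 = -0.0267
  y_3 = -0.5099 - 0.05*-6.1192 = -0.204
Step 4: grad_x = 2*7*-0.0267 = -0.3734, grad_y = 2*6*-0.204 = -2.4477
  x_4 = -0.0267 - 0.05*-0.3734 = -0.008
  y_4 = -0.204 - 0.05*-2.4477 = -0.0816
Step 5: grad_x = 2*7*-0.008 = -0.112, grad_y = 2*6*-0.0816 = -0.9791
  x_5 = -0.008 - 0.05*-0.112 = -0.0024
  y_5 = -0.0816 - 0.05*-0.9791 = -0.0326
f(-0.0024, -0.0326) = 7*(-0.0024)^2 + 6*(-0.0326)^2 = 0.0064


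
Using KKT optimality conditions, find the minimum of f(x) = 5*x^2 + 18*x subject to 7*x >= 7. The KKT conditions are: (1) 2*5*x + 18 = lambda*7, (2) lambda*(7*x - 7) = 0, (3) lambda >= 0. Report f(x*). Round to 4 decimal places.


Step 1: Try lambda = 0 (constraint inactive).
x_unc = -18/(2*5) = -1.8
Check: 7*-1.8 = -12.6 < 7 -- violated!
Step 2: Constraint must be active: 7*x = 7
x* = 7/7 = 1.0
lambda = (2*5*1.0 + 18)/7 = 4.0
Step 3: Compute optimal value.
f(x*) = 5*1.0^2 + 18*1.0 = 23.0


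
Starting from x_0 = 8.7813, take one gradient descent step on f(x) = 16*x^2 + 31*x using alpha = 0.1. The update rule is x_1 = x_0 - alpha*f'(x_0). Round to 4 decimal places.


We compute the gradient at x_0 and apply the update.
f'(x) = 32*x + 31
f'(8.7813) = 32*8.7813 + 31 = 312.0016
x_1 = 8.7813 - 0.1*312.0016 = -22.4189


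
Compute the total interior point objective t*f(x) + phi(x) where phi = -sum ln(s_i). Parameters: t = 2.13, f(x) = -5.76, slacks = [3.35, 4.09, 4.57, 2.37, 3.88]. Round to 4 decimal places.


Step 1: Compute log-barrier.
ln values: [1.209, 1.4085, 1.5195, 0.8629, 1.3558]
phi = -(1.209 + 1.4085 + 1.5195 + 0.8629 + 1.3558) = -6.3557
Step 2: Compute augmented objective.
t*f(x) = 2.13*-5.76 = -12.2688
Total = -12.2688 - 6.3557 = -18.6245


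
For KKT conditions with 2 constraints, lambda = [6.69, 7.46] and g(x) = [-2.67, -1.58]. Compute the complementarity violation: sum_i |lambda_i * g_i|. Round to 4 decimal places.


KKT complementary slackness check:
lambda_1 * g_1 = 6.69 * -2.67 = -17.8623
lambda_2 * g_2 = 7.46 * -1.58 = -11.7868
Total violation = 17.8623 + 11.7868 = 29.6491


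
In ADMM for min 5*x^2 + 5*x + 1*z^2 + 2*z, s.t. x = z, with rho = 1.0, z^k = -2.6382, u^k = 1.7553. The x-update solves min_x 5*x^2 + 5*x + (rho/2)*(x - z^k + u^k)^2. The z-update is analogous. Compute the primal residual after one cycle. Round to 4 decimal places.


ADMM iteration with rho = 1.0, z^k = -2.6382, u^k = 1.7553
Step 1: x-update.
Minimize 5*x^2 + 5*x + (1.0/2)*(x + 2.6382 + 1.7553)^2
FOC: (2*5 + 1.0)*x = -5 + 1.0*(-2.6382 - 1.7553)
x^{k+1} = -0.854
Step 2: z-update.
Minimize 1*z^2 + 2*z + (1.0/2)*(-0.854 - z + 1.7553)^2
FOC: (2*1 + 1.0)*z = -2 + 1.0*(-0.854 + 1.7553)
z^{k+1} = -0.3662
Step 3: u-update.
u^{k+1} = 1.7553 - 0.854 + 0.3662 = 1.2676
Step 4: Primal residual = |-0.854 + 0.3662| = 0.4877


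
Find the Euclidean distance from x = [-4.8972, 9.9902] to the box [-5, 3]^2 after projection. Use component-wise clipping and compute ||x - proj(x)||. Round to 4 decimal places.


Project each component onto [-5, 3].
clip(-4.8972) = -4.8972, clip(9.9902) = 3.0
Projection = [-4.8972, 3.0]
Squared diffs: [0.0, 48.8629]
Distance = sqrt(48.8629) = 6.9902


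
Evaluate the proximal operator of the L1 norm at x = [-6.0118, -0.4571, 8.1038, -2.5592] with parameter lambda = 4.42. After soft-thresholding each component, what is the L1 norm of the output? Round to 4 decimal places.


Soft-thresholding with lambda = 4.42:
prox(-6.0118) = sign(-6.0118)*max(|-6.0118| - 4.42, 0) = -1.5918
prox(-0.4571) = sign(-0.4571)*max(|-0.4571| - 4.42, 0) = 0.0
prox(8.1038) = sign(8.1038)*max(|8.1038| - 4.42, 0) = 3.6838
prox(-2.5592) = sign(-2.5592)*max(|-2.5592| - 4.42, 0) = 0.0
prox(x) = [-1.5918, 0.0, 3.6838, 0.0]
||prox(x)||_1 = 1.5918 + 0.0 + 3.6838 + 0.0 = 5.2756


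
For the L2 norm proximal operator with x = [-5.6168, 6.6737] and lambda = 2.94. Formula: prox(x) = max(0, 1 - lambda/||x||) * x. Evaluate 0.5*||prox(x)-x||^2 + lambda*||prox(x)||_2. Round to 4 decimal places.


Step 1: Compute ||x||.
||x|| = 8.7228
Step 2: Compute scaling factor.
scale = max(0, 1 - 2.94/8.7228) = 0.663
Step 3: prox(x) = [-3.7237, 4.4243]
||prox(x)|| = 5.7828
Step 4: Proximal objective.
0.5*||prox-x||^2 = 4.3218
lambda*||prox|| = 17.0014
Total = 21.3231


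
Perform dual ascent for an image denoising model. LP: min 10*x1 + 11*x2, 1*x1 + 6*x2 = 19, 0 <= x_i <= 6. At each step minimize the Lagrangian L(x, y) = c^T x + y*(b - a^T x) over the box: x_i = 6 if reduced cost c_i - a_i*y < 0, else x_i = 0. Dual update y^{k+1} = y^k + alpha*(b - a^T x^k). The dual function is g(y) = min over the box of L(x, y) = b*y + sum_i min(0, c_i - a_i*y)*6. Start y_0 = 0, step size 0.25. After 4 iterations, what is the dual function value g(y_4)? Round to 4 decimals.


Dual ascent for LP: min 10*x1 + 11*x2, 1*x1 + 6*x2 = 19, 0 <= x_i <= 6
Step 1: y^k = 0.0, reduced costs: (10.0, 11.0)
  x^k = (0.0, 0.0), subgradient = b - a^T x = 19.0
  y^{k+1} = 0.0 + 0.25*19.0 = 4.75
Step 2: y^k = 4.75, reduced costs: (5.25, -17.5)
  x^k = (0.0, 6.0), subgradient = b - a^T x = -17.0
  y^{k+1} = 4.75 + 0.25*-17.0 = 0.5
Step 3: y^k = 0.5, reduced costs: (9.5, 8.0)
  x^k = (0.0, 0.0), subgradient = b - a^T x = 19.0
  y^{k+1} = 0.5 + 0.25*19.0 = 5.25
Step 4: y^k = 5.25, reduced costs: (4.75, -20.5)
  x^k = (0.0, 6.0), subgradient = b - a^T x = -17.0
  y^{k+1} = 5.25 + 0.25*-17.0 = 1.0
Dual objective at y_4 = 1.0: reduced costs (9.0, 5.0), box minimizer x = (0.0, 0.0)
g(y_4) = b*y + (c1 - a1*y)*x1 + (c2 - a2*y)*x2 = 19*1.0 + 9.0*0.0 + 5.0*0.0 = 19.0 + 0.0 + 0.0 = 19.0


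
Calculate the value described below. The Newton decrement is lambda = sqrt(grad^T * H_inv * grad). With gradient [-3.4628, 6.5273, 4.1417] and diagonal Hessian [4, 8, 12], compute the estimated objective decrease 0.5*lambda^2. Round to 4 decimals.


Step 1: H is diagonal, so H^(-1) * g = [-0.8657, 0.8159, 0.3451].
Step 2: g^T H^(-1) g = sum_i g_i^2 / H_ii
  = (-3.4628)^2/4 + (6.5273)^2/8 + (4.1417)^2/12
  = 2.9977 + 5.3257 + 1.4295 = 9.7529
Step 3: Objective decrease = 0.5 * g^T H^(-1) g = 4.8765


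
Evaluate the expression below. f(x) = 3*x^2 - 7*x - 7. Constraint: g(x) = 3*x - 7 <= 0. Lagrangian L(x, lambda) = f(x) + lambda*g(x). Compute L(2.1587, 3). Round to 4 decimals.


Step 1: Evaluate f(x).
f(2.1587) = 3*2.1587^2 - 7*2.1587 - 7 = -8.1309
Step 2: Evaluate g(x).
g(2.1587) = 3*2.1587 - 7 = -0.5239
Step 3: Compute Lagrangian.
L = -8.1309 + 3*-0.5239 = -9.7026


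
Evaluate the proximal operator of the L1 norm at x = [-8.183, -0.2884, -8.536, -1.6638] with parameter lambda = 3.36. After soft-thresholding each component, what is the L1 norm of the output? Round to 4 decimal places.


Soft-thresholding with lambda = 3.36:
prox(-8.183) = sign(-8.183)*max(|-8.183| - 3.36, 0) = -4.823
prox(-0.2884) = sign(-0.2884)*max(|-0.2884| - 3.36, 0) = 0.0
prox(-8.536) = sign(-8.536)*max(|-8.536| - 3.36, 0) = -5.176
prox(-1.6638) = sign(-1.6638)*max(|-1.6638| - 3.36, 0) = 0.0
prox(x) = [-4.823, 0.0, -5.176, 0.0]
||prox(x)||_1 = 4.823 + 0.0 + 5.176 + 0.0 = 9.999


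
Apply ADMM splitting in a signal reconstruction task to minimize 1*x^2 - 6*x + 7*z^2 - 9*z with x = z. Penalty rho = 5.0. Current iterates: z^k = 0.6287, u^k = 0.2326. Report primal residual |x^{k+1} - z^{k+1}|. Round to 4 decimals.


ADMM iteration with rho = 5.0, z^k = 0.6287, u^k = 0.2326
Step 1: x-update.
Minimize 1*x^2 - 6*x + (5.0/2)*(x - 0.6287 + 0.2326)^2
FOC: (2*1 + 5.0)*x = 6 + 5.0*(0.6287 - 0.2326)
x^{k+1} = 1.1401
Step 2: z-update.
Minimize 7*z^2 - 9*z + (5.0/2)*(1.1401 - z + 0.2326)^2
FOC: (2*7 + 5.0)*z = 9 + 5.0*(1.1401 + 0.2326)
z^{k+1} = 0.8349
Step 3: u-update.
u^{k+1} = 0.2326 + 1.1401 - 0.8349 = 0.5378
Step 4: Primal residual = |1.1401 - 0.8349| = 0.3052


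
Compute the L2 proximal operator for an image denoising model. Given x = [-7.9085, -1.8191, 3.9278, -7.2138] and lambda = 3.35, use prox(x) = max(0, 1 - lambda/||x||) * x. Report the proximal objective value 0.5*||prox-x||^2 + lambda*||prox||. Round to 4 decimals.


Step 1: Compute ||x||.
||x|| = 11.5464
Step 2: Compute scaling factor.
scale = max(0, 1 - 3.35/11.5464) = 0.7099
Step 3: prox(x) = [-5.614, -1.2913, 2.7882, -5.1208]
||prox(x)|| = 8.1964
Step 4: Proximal objective.
0.5*||prox-x||^2 = 5.6113
lambda*||prox|| = 27.4579
Total = 33.0693


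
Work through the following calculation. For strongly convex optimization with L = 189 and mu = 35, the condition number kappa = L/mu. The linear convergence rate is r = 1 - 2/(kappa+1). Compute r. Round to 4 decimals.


Step 1: Compute the condition number.
kappa = L/mu = 189/35 = 5.4
Step 2: Compute the convergence rate.
r = 1 - 2/(kappa + 1) = 1 - 2*mu/(L + mu) = (L - mu)/(L + mu) = 154/224 = 0.6875


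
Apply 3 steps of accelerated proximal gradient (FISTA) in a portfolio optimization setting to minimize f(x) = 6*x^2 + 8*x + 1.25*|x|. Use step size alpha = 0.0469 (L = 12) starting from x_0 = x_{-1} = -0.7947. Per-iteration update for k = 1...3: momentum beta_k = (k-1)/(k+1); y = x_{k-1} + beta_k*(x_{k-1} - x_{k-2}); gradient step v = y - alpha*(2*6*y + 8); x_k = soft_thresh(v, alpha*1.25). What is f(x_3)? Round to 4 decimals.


FISTA on f(x) = 6*x^2 + 8*x + 1.25*|x|
L = 12, alpha = 0.0469
Iteration 1: beta = 0.0, y = -0.7947 + 0.0*(-0.7947 + 0.7947) = -0.7947
  grad(y) = -1.5364, v = y - alpha*grad = -0.7226
  prox(v) = soft_thresh(-0.7226, 0.0586) = -0.664
Iteration 2: beta = 0.3333, y = -0.664 + 0.3333*(-0.664 + 0.7947) = -0.6205
  grad(y) = 0.5545, v = y - alpha*grad = -0.6465
  prox(v) = soft_thresh(-0.6465, 0.0586) = -0.5878
Iteration 3: beta = 0.5, y = -0.5878 + 0.5*(-0.5878 + 0.664) = -0.5497
  grad(y) = 1.403, v = y - alpha*grad = -0.6156
  prox(v) = soft_thresh(-0.6156, 0.0586) = -0.5569
f(x_3) = 6*(-0.5569)^2 + 8*(-0.5569) + 1.25*|-0.5569| = -1.8983


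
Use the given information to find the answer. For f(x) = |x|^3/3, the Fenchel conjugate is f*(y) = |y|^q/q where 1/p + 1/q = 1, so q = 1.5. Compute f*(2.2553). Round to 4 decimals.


The conjugate exponent q satisfies 1/p + 1/q = 1.
p = 3, so q = 3/(3 - 1) = 1.5
|y|^q = 2.2553^1.5 = 3.3869
f*(2.2553) = 3.3869 / 1.5 = 2.258


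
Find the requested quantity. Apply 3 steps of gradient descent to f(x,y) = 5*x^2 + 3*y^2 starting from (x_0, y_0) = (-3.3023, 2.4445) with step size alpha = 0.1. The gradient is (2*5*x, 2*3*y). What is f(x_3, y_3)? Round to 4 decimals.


Gradient descent on f(x,y) = 5*x^2 + 3*y^2.
Starting point: (-3.3023, 2.4445), alpha = 0.1
Step 1: grad_x = 2*5*-3.3023 = -33.023, grad_y = 2*3*2.4445 = 14.667
  x_1 = -3.3023 - 0.1*-33.023 = 0.0
  y_1 = 2.4445 - 0.1*14.667 = 0.9778
Step 2: grad_x = 2*5*0.0 = 0.0, grad_y = 2*3*0.9778 = 5.8668
  x_2 = 0.0 - 0.1*0.0 = 0.0
  y_2 = 0.9778 - 0.1*5.8668 = 0.3911
Step 3: grad_x = 2*5*0.0 = 0.0, grad_y = 2*3*0.3911 = 2.3467
  x_3 = 0.0 - 0.1*0.0 = 0.0
  y_3 = 0.3911 - 0.1*2.3467 = 0.1564
f(0.0, 0.1564) = 5*0.0^2 + 3*0.1564^2 = 0.0734
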